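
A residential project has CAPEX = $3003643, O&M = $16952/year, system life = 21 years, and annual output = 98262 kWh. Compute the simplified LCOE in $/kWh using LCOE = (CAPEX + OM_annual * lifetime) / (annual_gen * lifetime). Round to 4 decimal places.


Total cost = CAPEX + OM * lifetime = 3003643 + 16952 * 21 = 3003643 + 355992 = 3359635
Total generation = annual * lifetime = 98262 * 21 = 2063502 kWh
LCOE = 3359635 / 2063502
LCOE = 1.6281 $/kWh

1.6281


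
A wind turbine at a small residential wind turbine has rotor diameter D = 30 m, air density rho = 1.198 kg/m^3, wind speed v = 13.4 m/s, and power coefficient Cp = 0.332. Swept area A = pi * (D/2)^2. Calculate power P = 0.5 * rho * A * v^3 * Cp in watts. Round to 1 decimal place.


Step 1 -- Compute swept area:
  A = pi * (D/2)^2 = pi * (30/2)^2 = 706.86 m^2
Step 2 -- Apply wind power equation:
  P = 0.5 * rho * A * v^3 * Cp
  v^3 = 13.4^3 = 2406.104
  P = 0.5 * 1.198 * 706.86 * 2406.104 * 0.332
  P = 338229.7 W

338229.7


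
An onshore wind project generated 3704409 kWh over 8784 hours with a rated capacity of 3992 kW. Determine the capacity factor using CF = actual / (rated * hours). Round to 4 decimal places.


Capacity factor = actual output / maximum possible output
Maximum possible = rated * hours = 3992 * 8784 = 35065728 kWh
CF = 3704409 / 35065728
CF = 0.1056

0.1056


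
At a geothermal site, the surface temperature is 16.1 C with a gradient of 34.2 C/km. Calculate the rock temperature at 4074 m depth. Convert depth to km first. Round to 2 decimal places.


Convert depth to km: 4074 / 1000 = 4.074 km
Temperature increase = gradient * depth_km = 34.2 * 4.074 = 139.33 C
Temperature at depth = T_surface + delta_T = 16.1 + 139.33
T = 155.43 C

155.43


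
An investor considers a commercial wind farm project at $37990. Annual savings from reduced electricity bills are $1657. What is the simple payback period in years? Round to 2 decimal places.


Simple payback period = initial cost / annual savings
Payback = 37990 / 1657
Payback = 22.93 years

22.93


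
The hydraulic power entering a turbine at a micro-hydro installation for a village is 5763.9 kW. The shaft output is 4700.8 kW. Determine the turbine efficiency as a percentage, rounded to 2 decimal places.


Turbine efficiency = (output power / input power) * 100
eta = (4700.8 / 5763.9) * 100
eta = 81.56%

81.56


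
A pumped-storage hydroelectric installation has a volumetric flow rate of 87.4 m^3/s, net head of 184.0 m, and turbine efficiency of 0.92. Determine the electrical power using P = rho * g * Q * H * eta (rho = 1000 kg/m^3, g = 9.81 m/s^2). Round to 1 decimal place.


Apply the hydropower formula P = rho * g * Q * H * eta
rho * g = 1000 * 9.81 = 9810.0
P = 9810.0 * 87.4 * 184.0 * 0.92
P = 145139656.3 W

145139656.3


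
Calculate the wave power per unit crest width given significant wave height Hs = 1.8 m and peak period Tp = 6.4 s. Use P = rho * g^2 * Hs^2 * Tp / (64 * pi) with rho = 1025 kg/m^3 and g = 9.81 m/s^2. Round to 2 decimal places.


Apply wave power formula:
  g^2 = 9.81^2 = 96.2361
  Hs^2 = 1.8^2 = 3.24
  Numerator = rho * g^2 * Hs^2 * Tp = 1025 * 96.2361 * 3.24 * 6.4 = 2045440.56
  Denominator = 64 * pi = 201.0619
  P = 2045440.56 / 201.0619 = 10173.19 W/m

10173.19


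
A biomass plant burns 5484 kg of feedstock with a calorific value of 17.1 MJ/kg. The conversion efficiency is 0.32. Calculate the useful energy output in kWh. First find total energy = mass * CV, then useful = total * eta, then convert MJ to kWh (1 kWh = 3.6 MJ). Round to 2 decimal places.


Total energy = mass * CV = 5484 * 17.1 = 93776.4 MJ
Useful energy = total * eta = 93776.4 * 0.32 = 30008.45 MJ
Convert to kWh: 30008.45 / 3.6
Useful energy = 8335.68 kWh

8335.68


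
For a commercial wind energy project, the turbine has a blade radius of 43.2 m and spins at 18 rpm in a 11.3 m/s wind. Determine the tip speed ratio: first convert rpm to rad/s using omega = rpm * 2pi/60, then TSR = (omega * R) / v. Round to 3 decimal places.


Convert rotational speed to rad/s:
  omega = 18 * 2 * pi / 60 = 1.885 rad/s
Compute tip speed:
  v_tip = omega * R = 1.885 * 43.2 = 81.43 m/s
Tip speed ratio:
  TSR = v_tip / v_wind = 81.43 / 11.3 = 7.206

7.206


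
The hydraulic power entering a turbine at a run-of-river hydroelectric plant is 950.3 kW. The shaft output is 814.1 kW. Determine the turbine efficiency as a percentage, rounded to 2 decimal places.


Turbine efficiency = (output power / input power) * 100
eta = (814.1 / 950.3) * 100
eta = 85.67%

85.67


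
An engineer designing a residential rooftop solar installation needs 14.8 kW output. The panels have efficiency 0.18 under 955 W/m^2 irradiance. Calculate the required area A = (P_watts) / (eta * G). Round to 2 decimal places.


Convert target power to watts: P = 14.8 * 1000 = 14800.0 W
Compute denominator: eta * G = 0.18 * 955 = 171.9
Required area A = P / (eta * G) = 14800.0 / 171.9
A = 86.10 m^2

86.10


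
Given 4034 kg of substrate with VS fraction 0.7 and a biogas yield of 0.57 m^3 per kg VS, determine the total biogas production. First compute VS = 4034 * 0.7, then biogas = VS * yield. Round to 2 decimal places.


Compute volatile solids:
  VS = mass * VS_fraction = 4034 * 0.7 = 2823.8 kg
Calculate biogas volume:
  Biogas = VS * specific_yield = 2823.8 * 0.57
  Biogas = 1609.57 m^3

1609.57


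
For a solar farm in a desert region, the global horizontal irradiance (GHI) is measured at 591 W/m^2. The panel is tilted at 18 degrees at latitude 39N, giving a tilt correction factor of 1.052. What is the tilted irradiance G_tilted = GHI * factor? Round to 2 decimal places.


Identify the given values:
  GHI = 591 W/m^2, tilt correction factor = 1.052
Apply the formula G_tilted = GHI * factor:
  G_tilted = 591 * 1.052
  G_tilted = 621.73 W/m^2

621.73


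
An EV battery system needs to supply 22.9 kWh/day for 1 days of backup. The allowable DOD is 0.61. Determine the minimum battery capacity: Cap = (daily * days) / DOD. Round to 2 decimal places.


Total energy needed = daily * days = 22.9 * 1 = 22.9 kWh
Account for depth of discharge:
  Cap = total_energy / DOD = 22.9 / 0.61
  Cap = 37.54 kWh

37.54


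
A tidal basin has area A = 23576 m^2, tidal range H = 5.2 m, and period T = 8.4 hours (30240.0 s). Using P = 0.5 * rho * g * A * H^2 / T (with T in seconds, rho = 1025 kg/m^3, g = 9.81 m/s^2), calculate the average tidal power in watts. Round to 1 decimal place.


Convert period to seconds: T = 8.4 * 3600 = 30240.0 s
H^2 = 5.2^2 = 27.04
P = 0.5 * rho * g * A * H^2 / T
P = 0.5 * 1025 * 9.81 * 23576 * 27.04 / 30240.0
P = 105988.3 W

105988.3


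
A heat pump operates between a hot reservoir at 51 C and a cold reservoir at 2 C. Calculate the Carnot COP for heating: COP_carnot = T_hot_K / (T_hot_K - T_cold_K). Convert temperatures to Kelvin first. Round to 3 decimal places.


Convert to Kelvin:
  T_hot = 51 + 273.15 = 324.15 K
  T_cold = 2 + 273.15 = 275.15 K
Apply Carnot COP formula:
  COP = T_hot_K / (T_hot_K - T_cold_K) = 324.15 / 49.0
  COP = 6.615

6.615


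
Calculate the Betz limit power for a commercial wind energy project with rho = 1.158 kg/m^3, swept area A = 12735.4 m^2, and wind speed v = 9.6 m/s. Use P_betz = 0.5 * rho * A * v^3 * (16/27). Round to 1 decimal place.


The Betz coefficient Cp_max = 16/27 = 0.5926
v^3 = 9.6^3 = 884.736
P_betz = 0.5 * rho * A * v^3 * Cp_max
P_betz = 0.5 * 1.158 * 12735.4 * 884.736 * 0.5926
P_betz = 3865993.1 W

3865993.1


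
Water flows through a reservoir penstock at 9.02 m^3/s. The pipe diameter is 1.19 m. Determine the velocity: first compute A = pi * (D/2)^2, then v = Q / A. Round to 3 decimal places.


Compute pipe cross-sectional area:
  A = pi * (D/2)^2 = pi * (1.19/2)^2 = 1.1122 m^2
Calculate velocity:
  v = Q / A = 9.02 / 1.1122
  v = 8.110 m/s

8.110


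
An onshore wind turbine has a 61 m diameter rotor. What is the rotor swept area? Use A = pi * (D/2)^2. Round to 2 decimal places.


Compute the rotor radius:
  r = D / 2 = 61 / 2 = 30.5 m
Calculate swept area:
  A = pi * r^2 = pi * 30.5^2
  A = 2922.47 m^2

2922.47


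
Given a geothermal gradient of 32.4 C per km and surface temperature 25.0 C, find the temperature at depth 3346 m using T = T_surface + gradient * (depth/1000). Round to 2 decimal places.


Convert depth to km: 3346 / 1000 = 3.346 km
Temperature increase = gradient * depth_km = 32.4 * 3.346 = 108.41 C
Temperature at depth = T_surface + delta_T = 25.0 + 108.41
T = 133.41 C

133.41


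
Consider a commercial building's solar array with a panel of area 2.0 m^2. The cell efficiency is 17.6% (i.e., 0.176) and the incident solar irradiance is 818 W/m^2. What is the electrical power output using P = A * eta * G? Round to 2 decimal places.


Use the solar power formula P = A * eta * G.
Given: A = 2.0 m^2, eta = 0.176, G = 818 W/m^2
P = 2.0 * 0.176 * 818
P = 287.94 W

287.94


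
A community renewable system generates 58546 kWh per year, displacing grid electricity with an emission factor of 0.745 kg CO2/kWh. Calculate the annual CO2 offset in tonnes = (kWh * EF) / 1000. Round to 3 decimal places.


CO2 offset in kg = generation * emission_factor
CO2 offset = 58546 * 0.745 = 43616.77 kg
Convert to tonnes:
  CO2 offset = 43616.77 / 1000 = 43.617 tonnes

43.617


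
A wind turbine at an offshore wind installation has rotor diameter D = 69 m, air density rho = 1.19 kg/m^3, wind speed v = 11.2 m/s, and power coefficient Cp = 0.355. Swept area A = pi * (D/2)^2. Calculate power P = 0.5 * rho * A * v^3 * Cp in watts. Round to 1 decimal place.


Step 1 -- Compute swept area:
  A = pi * (D/2)^2 = pi * (69/2)^2 = 3739.28 m^2
Step 2 -- Apply wind power equation:
  P = 0.5 * rho * A * v^3 * Cp
  v^3 = 11.2^3 = 1404.928
  P = 0.5 * 1.19 * 3739.28 * 1404.928 * 0.355
  P = 1109653.7 W

1109653.7


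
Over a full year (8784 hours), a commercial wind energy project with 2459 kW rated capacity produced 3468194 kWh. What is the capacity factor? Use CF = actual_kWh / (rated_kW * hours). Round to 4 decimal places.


Capacity factor = actual output / maximum possible output
Maximum possible = rated * hours = 2459 * 8784 = 21599856 kWh
CF = 3468194 / 21599856
CF = 0.1606

0.1606


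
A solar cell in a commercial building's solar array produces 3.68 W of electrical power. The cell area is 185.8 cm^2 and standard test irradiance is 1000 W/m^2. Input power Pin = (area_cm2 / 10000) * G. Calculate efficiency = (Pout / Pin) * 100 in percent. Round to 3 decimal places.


First compute the input power:
  Pin = area_cm2 / 10000 * G = 185.8 / 10000 * 1000 = 18.58 W
Then compute efficiency:
  Efficiency = (Pout / Pin) * 100 = (3.68 / 18.58) * 100
  Efficiency = 19.806%

19.806


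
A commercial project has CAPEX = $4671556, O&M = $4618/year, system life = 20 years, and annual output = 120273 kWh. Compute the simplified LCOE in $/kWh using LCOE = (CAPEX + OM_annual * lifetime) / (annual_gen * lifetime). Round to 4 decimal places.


Total cost = CAPEX + OM * lifetime = 4671556 + 4618 * 20 = 4671556 + 92360 = 4763916
Total generation = annual * lifetime = 120273 * 20 = 2405460 kWh
LCOE = 4763916 / 2405460
LCOE = 1.9805 $/kWh

1.9805


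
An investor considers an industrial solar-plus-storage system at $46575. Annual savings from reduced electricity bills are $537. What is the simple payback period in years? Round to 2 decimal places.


Simple payback period = initial cost / annual savings
Payback = 46575 / 537
Payback = 86.73 years

86.73


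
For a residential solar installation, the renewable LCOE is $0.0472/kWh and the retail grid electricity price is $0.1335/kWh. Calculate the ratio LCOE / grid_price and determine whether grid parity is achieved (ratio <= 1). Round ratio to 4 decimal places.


Compare LCOE to grid price:
  LCOE = $0.0472/kWh, Grid price = $0.1335/kWh
  Ratio = LCOE / grid_price = 0.0472 / 0.1335 = 0.3536
  Grid parity achieved (ratio <= 1)? yes

0.3536


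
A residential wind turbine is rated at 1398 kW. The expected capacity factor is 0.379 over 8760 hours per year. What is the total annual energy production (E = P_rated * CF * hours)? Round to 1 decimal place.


Annual energy = rated_kW * capacity_factor * hours_per_year
Given: P_rated = 1398 kW, CF = 0.379, hours = 8760
E = 1398 * 0.379 * 8760
E = 4641415.9 kWh

4641415.9


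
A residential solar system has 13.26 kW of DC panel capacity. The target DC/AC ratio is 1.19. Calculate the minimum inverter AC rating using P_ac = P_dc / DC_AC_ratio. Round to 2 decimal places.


The inverter AC capacity is determined by the DC/AC ratio.
Given: P_dc = 13.26 kW, DC/AC ratio = 1.19
P_ac = P_dc / ratio = 13.26 / 1.19
P_ac = 11.14 kW

11.14


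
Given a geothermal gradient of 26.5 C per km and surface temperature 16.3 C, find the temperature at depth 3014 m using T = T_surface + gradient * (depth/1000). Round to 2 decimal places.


Convert depth to km: 3014 / 1000 = 3.014 km
Temperature increase = gradient * depth_km = 26.5 * 3.014 = 79.87 C
Temperature at depth = T_surface + delta_T = 16.3 + 79.87
T = 96.17 C

96.17


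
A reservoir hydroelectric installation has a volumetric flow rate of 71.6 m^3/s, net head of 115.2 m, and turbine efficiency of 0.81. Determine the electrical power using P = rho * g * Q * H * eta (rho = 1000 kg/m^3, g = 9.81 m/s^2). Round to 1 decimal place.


Apply the hydropower formula P = rho * g * Q * H * eta
rho * g = 1000 * 9.81 = 9810.0
P = 9810.0 * 71.6 * 115.2 * 0.81
P = 65541975.6 W

65541975.6


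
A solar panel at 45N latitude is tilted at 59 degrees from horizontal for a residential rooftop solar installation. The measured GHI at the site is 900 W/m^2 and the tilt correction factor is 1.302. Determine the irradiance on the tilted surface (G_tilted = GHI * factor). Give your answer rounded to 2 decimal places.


Identify the given values:
  GHI = 900 W/m^2, tilt correction factor = 1.302
Apply the formula G_tilted = GHI * factor:
  G_tilted = 900 * 1.302
  G_tilted = 1171.80 W/m^2

1171.80


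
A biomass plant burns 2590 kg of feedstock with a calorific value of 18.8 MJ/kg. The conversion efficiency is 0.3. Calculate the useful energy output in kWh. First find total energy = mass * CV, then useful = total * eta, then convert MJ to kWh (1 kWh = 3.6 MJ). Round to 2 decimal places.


Total energy = mass * CV = 2590 * 18.8 = 48692.0 MJ
Useful energy = total * eta = 48692.0 * 0.3 = 14607.6 MJ
Convert to kWh: 14607.6 / 3.6
Useful energy = 4057.67 kWh

4057.67


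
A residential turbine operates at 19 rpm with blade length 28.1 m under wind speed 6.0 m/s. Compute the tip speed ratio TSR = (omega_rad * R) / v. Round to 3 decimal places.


Convert rotational speed to rad/s:
  omega = 19 * 2 * pi / 60 = 1.9897 rad/s
Compute tip speed:
  v_tip = omega * R = 1.9897 * 28.1 = 55.91 m/s
Tip speed ratio:
  TSR = v_tip / v_wind = 55.91 / 6.0 = 9.318

9.318


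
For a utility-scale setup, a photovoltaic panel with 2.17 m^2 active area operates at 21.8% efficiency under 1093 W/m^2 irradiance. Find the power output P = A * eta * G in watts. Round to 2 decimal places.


Use the solar power formula P = A * eta * G.
Given: A = 2.17 m^2, eta = 0.218, G = 1093 W/m^2
P = 2.17 * 0.218 * 1093
P = 517.05 W

517.05


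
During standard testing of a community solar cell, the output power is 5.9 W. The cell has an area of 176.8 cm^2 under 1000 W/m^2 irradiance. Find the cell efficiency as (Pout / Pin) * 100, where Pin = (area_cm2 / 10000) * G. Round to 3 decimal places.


First compute the input power:
  Pin = area_cm2 / 10000 * G = 176.8 / 10000 * 1000 = 17.68 W
Then compute efficiency:
  Efficiency = (Pout / Pin) * 100 = (5.9 / 17.68) * 100
  Efficiency = 33.371%

33.371


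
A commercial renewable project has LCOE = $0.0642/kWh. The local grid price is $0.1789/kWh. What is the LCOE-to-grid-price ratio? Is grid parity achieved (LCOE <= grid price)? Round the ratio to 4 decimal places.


Compare LCOE to grid price:
  LCOE = $0.0642/kWh, Grid price = $0.1789/kWh
  Ratio = LCOE / grid_price = 0.0642 / 0.1789 = 0.3589
  Grid parity achieved (ratio <= 1)? yes

0.3589


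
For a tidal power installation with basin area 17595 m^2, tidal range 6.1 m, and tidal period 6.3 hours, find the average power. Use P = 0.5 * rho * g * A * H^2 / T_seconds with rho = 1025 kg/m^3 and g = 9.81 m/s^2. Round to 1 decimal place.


Convert period to seconds: T = 6.3 * 3600 = 22680.0 s
H^2 = 6.1^2 = 37.21
P = 0.5 * rho * g * A * H^2 / T
P = 0.5 * 1025 * 9.81 * 17595 * 37.21 / 22680.0
P = 145133.9 W

145133.9


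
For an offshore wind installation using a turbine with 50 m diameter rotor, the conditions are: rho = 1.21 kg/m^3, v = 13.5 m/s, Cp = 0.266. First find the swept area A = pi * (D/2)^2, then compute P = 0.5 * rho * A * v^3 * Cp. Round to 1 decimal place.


Step 1 -- Compute swept area:
  A = pi * (D/2)^2 = pi * (50/2)^2 = 1963.5 m^2
Step 2 -- Apply wind power equation:
  P = 0.5 * rho * A * v^3 * Cp
  v^3 = 13.5^3 = 2460.375
  P = 0.5 * 1.21 * 1963.5 * 2460.375 * 0.266
  P = 777442.4 W

777442.4


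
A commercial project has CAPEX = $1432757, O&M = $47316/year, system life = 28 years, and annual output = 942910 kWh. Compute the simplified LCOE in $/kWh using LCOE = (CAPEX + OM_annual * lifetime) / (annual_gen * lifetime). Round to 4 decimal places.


Total cost = CAPEX + OM * lifetime = 1432757 + 47316 * 28 = 1432757 + 1324848 = 2757605
Total generation = annual * lifetime = 942910 * 28 = 26401480 kWh
LCOE = 2757605 / 26401480
LCOE = 0.1044 $/kWh

0.1044


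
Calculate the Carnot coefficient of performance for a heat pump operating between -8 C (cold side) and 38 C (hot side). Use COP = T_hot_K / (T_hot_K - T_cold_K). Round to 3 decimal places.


Convert to Kelvin:
  T_hot = 38 + 273.15 = 311.15 K
  T_cold = -8 + 273.15 = 265.15 K
Apply Carnot COP formula:
  COP = T_hot_K / (T_hot_K - T_cold_K) = 311.15 / 46.0
  COP = 6.764

6.764


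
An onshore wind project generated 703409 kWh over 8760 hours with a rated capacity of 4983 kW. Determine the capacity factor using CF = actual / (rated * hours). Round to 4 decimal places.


Capacity factor = actual output / maximum possible output
Maximum possible = rated * hours = 4983 * 8760 = 43651080 kWh
CF = 703409 / 43651080
CF = 0.0161

0.0161


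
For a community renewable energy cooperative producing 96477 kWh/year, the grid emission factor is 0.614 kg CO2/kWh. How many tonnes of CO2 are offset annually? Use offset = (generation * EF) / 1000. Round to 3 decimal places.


CO2 offset in kg = generation * emission_factor
CO2 offset = 96477 * 0.614 = 59236.88 kg
Convert to tonnes:
  CO2 offset = 59236.88 / 1000 = 59.237 tonnes

59.237


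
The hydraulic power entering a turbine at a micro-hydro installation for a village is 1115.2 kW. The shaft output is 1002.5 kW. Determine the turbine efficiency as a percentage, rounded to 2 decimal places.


Turbine efficiency = (output power / input power) * 100
eta = (1002.5 / 1115.2) * 100
eta = 89.89%

89.89


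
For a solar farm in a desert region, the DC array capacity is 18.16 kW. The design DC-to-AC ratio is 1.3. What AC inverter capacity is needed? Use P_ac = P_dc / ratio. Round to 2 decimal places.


The inverter AC capacity is determined by the DC/AC ratio.
Given: P_dc = 18.16 kW, DC/AC ratio = 1.3
P_ac = P_dc / ratio = 18.16 / 1.3
P_ac = 13.97 kW

13.97


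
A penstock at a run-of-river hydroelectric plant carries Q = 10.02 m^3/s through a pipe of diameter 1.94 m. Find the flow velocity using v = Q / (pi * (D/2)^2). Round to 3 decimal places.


Compute pipe cross-sectional area:
  A = pi * (D/2)^2 = pi * (1.94/2)^2 = 2.9559 m^2
Calculate velocity:
  v = Q / A = 10.02 / 2.9559
  v = 3.390 m/s

3.390


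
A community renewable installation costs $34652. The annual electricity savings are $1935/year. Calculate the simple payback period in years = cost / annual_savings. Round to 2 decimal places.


Simple payback period = initial cost / annual savings
Payback = 34652 / 1935
Payback = 17.91 years

17.91


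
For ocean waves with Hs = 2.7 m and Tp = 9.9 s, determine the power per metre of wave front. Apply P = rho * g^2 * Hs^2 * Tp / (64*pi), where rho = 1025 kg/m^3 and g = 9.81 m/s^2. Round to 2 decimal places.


Apply wave power formula:
  g^2 = 9.81^2 = 96.2361
  Hs^2 = 2.7^2 = 7.29
  Numerator = rho * g^2 * Hs^2 * Tp = 1025 * 96.2361 * 7.29 * 9.9 = 7119091.96
  Denominator = 64 * pi = 201.0619
  P = 7119091.96 / 201.0619 = 35407.46 W/m

35407.46


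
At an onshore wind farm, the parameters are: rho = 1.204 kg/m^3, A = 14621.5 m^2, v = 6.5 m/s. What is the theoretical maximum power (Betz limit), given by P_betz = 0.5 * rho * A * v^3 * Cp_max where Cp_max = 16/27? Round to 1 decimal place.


The Betz coefficient Cp_max = 16/27 = 0.5926
v^3 = 6.5^3 = 274.625
P_betz = 0.5 * rho * A * v^3 * Cp_max
P_betz = 0.5 * 1.204 * 14621.5 * 274.625 * 0.5926
P_betz = 1432467.3 W

1432467.3


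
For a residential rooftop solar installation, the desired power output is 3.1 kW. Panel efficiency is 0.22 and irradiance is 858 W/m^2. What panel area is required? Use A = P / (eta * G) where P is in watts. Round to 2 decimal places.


Convert target power to watts: P = 3.1 * 1000 = 3100.0 W
Compute denominator: eta * G = 0.22 * 858 = 188.76
Required area A = P / (eta * G) = 3100.0 / 188.76
A = 16.42 m^2

16.42


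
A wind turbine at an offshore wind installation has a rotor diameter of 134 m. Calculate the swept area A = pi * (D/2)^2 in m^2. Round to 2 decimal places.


Compute the rotor radius:
  r = D / 2 = 134 / 2 = 67.0 m
Calculate swept area:
  A = pi * r^2 = pi * 67.0^2
  A = 14102.61 m^2

14102.61


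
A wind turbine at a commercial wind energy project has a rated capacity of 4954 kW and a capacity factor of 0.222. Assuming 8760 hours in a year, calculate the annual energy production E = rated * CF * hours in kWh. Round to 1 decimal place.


Annual energy = rated_kW * capacity_factor * hours_per_year
Given: P_rated = 4954 kW, CF = 0.222, hours = 8760
E = 4954 * 0.222 * 8760
E = 9634142.9 kWh

9634142.9


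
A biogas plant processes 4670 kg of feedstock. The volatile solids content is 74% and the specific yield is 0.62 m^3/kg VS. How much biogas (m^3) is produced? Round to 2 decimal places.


Compute volatile solids:
  VS = mass * VS_fraction = 4670 * 0.74 = 3455.8 kg
Calculate biogas volume:
  Biogas = VS * specific_yield = 3455.8 * 0.62
  Biogas = 2142.60 m^3

2142.60


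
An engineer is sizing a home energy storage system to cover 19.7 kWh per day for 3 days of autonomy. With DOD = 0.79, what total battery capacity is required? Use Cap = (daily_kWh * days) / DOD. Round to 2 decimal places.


Total energy needed = daily * days = 19.7 * 3 = 59.1 kWh
Account for depth of discharge:
  Cap = total_energy / DOD = 59.1 / 0.79
  Cap = 74.81 kWh

74.81


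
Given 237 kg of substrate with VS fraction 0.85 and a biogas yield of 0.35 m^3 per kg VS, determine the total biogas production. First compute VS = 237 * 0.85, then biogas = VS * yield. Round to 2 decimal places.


Compute volatile solids:
  VS = mass * VS_fraction = 237 * 0.85 = 201.45 kg
Calculate biogas volume:
  Biogas = VS * specific_yield = 201.45 * 0.35
  Biogas = 70.51 m^3

70.51


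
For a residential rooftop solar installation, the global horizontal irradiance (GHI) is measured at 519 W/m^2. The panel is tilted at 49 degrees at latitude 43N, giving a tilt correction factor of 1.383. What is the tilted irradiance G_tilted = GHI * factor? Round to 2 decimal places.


Identify the given values:
  GHI = 519 W/m^2, tilt correction factor = 1.383
Apply the formula G_tilted = GHI * factor:
  G_tilted = 519 * 1.383
  G_tilted = 717.78 W/m^2

717.78


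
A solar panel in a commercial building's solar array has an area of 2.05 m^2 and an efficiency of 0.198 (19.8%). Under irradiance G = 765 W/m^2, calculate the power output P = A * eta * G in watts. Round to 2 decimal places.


Use the solar power formula P = A * eta * G.
Given: A = 2.05 m^2, eta = 0.198, G = 765 W/m^2
P = 2.05 * 0.198 * 765
P = 310.51 W

310.51


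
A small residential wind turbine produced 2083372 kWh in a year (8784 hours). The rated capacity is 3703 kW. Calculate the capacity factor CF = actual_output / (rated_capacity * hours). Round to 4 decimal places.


Capacity factor = actual output / maximum possible output
Maximum possible = rated * hours = 3703 * 8784 = 32527152 kWh
CF = 2083372 / 32527152
CF = 0.0641

0.0641


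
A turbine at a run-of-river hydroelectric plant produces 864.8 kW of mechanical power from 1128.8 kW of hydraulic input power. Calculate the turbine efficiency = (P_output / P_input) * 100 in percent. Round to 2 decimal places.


Turbine efficiency = (output power / input power) * 100
eta = (864.8 / 1128.8) * 100
eta = 76.61%

76.61


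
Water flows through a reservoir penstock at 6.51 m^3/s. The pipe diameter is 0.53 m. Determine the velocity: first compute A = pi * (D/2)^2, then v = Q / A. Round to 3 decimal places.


Compute pipe cross-sectional area:
  A = pi * (D/2)^2 = pi * (0.53/2)^2 = 0.2206 m^2
Calculate velocity:
  v = Q / A = 6.51 / 0.2206
  v = 29.508 m/s

29.508


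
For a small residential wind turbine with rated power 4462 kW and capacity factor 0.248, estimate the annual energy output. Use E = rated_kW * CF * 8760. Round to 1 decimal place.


Annual energy = rated_kW * capacity_factor * hours_per_year
Given: P_rated = 4462 kW, CF = 0.248, hours = 8760
E = 4462 * 0.248 * 8760
E = 9693605.8 kWh

9693605.8


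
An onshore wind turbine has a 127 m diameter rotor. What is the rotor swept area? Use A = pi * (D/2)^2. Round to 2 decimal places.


Compute the rotor radius:
  r = D / 2 = 127 / 2 = 63.5 m
Calculate swept area:
  A = pi * r^2 = pi * 63.5^2
  A = 12667.69 m^2

12667.69


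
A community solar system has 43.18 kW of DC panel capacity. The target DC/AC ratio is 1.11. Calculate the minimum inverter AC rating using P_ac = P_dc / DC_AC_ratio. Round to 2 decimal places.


The inverter AC capacity is determined by the DC/AC ratio.
Given: P_dc = 43.18 kW, DC/AC ratio = 1.11
P_ac = P_dc / ratio = 43.18 / 1.11
P_ac = 38.90 kW

38.90


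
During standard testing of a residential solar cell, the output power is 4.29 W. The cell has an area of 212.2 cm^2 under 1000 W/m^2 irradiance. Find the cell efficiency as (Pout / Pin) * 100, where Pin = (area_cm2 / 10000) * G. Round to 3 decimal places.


First compute the input power:
  Pin = area_cm2 / 10000 * G = 212.2 / 10000 * 1000 = 21.22 W
Then compute efficiency:
  Efficiency = (Pout / Pin) * 100 = (4.29 / 21.22) * 100
  Efficiency = 20.217%

20.217


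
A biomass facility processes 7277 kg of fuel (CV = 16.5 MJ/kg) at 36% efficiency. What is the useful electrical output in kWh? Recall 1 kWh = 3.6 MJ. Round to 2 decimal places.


Total energy = mass * CV = 7277 * 16.5 = 120070.5 MJ
Useful energy = total * eta = 120070.5 * 0.36 = 43225.38 MJ
Convert to kWh: 43225.38 / 3.6
Useful energy = 12007.05 kWh

12007.05


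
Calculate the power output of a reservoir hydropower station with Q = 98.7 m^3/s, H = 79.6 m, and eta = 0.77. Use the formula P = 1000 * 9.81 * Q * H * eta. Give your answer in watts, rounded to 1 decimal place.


Apply the hydropower formula P = rho * g * Q * H * eta
rho * g = 1000 * 9.81 = 9810.0
P = 9810.0 * 98.7 * 79.6 * 0.77
P = 59345795.1 W

59345795.1


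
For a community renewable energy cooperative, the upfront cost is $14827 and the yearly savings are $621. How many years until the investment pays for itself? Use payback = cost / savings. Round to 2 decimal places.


Simple payback period = initial cost / annual savings
Payback = 14827 / 621
Payback = 23.88 years

23.88


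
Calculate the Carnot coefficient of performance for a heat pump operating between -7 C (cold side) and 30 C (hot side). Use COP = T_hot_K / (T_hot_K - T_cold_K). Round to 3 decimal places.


Convert to Kelvin:
  T_hot = 30 + 273.15 = 303.15 K
  T_cold = -7 + 273.15 = 266.15 K
Apply Carnot COP formula:
  COP = T_hot_K / (T_hot_K - T_cold_K) = 303.15 / 37.0
  COP = 8.193

8.193


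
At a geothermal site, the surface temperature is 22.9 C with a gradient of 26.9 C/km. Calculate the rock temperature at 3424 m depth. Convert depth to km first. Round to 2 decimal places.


Convert depth to km: 3424 / 1000 = 3.424 km
Temperature increase = gradient * depth_km = 26.9 * 3.424 = 92.11 C
Temperature at depth = T_surface + delta_T = 22.9 + 92.11
T = 115.01 C

115.01


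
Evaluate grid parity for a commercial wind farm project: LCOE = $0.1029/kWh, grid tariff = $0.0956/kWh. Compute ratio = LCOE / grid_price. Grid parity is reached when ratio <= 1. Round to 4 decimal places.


Compare LCOE to grid price:
  LCOE = $0.1029/kWh, Grid price = $0.0956/kWh
  Ratio = LCOE / grid_price = 0.1029 / 0.0956 = 1.0764
  Grid parity achieved (ratio <= 1)? no

1.0764


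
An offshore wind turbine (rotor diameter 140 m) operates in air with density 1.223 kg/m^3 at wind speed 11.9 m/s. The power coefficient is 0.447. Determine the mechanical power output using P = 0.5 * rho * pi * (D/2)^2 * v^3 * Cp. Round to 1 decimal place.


Step 1 -- Compute swept area:
  A = pi * (D/2)^2 = pi * (140/2)^2 = 15393.8 m^2
Step 2 -- Apply wind power equation:
  P = 0.5 * rho * A * v^3 * Cp
  v^3 = 11.9^3 = 1685.159
  P = 0.5 * 1.223 * 15393.8 * 1685.159 * 0.447
  P = 7090727.9 W

7090727.9


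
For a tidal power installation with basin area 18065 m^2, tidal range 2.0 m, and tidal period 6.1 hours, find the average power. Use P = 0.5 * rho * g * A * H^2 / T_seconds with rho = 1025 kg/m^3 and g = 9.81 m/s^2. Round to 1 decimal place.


Convert period to seconds: T = 6.1 * 3600 = 21960.0 s
H^2 = 2.0^2 = 4.0
P = 0.5 * rho * g * A * H^2 / T
P = 0.5 * 1025 * 9.81 * 18065 * 4.0 / 21960.0
P = 16543.5 W

16543.5


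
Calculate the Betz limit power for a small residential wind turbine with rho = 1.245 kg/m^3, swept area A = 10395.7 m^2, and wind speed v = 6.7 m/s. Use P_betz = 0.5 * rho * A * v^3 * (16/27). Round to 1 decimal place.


The Betz coefficient Cp_max = 16/27 = 0.5926
v^3 = 6.7^3 = 300.763
P_betz = 0.5 * rho * A * v^3 * Cp_max
P_betz = 0.5 * 1.245 * 10395.7 * 300.763 * 0.5926
P_betz = 1153383.5 W

1153383.5


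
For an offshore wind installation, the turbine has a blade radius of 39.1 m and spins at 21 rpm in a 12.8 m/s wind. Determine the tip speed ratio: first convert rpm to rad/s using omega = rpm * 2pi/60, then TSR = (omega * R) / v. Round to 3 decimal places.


Convert rotational speed to rad/s:
  omega = 21 * 2 * pi / 60 = 2.1991 rad/s
Compute tip speed:
  v_tip = omega * R = 2.1991 * 39.1 = 85.985 m/s
Tip speed ratio:
  TSR = v_tip / v_wind = 85.985 / 12.8 = 6.718

6.718


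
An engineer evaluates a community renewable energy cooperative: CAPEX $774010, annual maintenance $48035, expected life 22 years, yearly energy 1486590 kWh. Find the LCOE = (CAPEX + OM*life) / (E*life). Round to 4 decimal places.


Total cost = CAPEX + OM * lifetime = 774010 + 48035 * 22 = 774010 + 1056770 = 1830780
Total generation = annual * lifetime = 1486590 * 22 = 32704980 kWh
LCOE = 1830780 / 32704980
LCOE = 0.0560 $/kWh

0.0560


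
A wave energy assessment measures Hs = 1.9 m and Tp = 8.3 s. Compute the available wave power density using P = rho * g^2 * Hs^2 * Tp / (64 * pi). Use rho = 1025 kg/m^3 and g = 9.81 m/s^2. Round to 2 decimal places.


Apply wave power formula:
  g^2 = 9.81^2 = 96.2361
  Hs^2 = 1.9^2 = 3.61
  Numerator = rho * g^2 * Hs^2 * Tp = 1025 * 96.2361 * 3.61 * 8.3 = 2955610.32
  Denominator = 64 * pi = 201.0619
  P = 2955610.32 / 201.0619 = 14700.00 W/m

14700.00


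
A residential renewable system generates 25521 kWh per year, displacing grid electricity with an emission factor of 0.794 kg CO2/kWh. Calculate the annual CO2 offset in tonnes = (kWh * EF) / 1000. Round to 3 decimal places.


CO2 offset in kg = generation * emission_factor
CO2 offset = 25521 * 0.794 = 20263.67 kg
Convert to tonnes:
  CO2 offset = 20263.67 / 1000 = 20.264 tonnes

20.264


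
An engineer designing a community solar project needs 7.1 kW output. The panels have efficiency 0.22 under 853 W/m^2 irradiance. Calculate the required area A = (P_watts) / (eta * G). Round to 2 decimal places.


Convert target power to watts: P = 7.1 * 1000 = 7100.0 W
Compute denominator: eta * G = 0.22 * 853 = 187.66
Required area A = P / (eta * G) = 7100.0 / 187.66
A = 37.83 m^2

37.83


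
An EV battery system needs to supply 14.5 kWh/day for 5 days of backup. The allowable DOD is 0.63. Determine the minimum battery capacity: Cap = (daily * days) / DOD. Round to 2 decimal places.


Total energy needed = daily * days = 14.5 * 5 = 72.5 kWh
Account for depth of discharge:
  Cap = total_energy / DOD = 72.5 / 0.63
  Cap = 115.08 kWh

115.08


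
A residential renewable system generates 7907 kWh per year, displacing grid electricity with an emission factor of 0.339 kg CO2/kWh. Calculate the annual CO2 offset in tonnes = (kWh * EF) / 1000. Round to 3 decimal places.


CO2 offset in kg = generation * emission_factor
CO2 offset = 7907 * 0.339 = 2680.47 kg
Convert to tonnes:
  CO2 offset = 2680.47 / 1000 = 2.680 tonnes

2.680


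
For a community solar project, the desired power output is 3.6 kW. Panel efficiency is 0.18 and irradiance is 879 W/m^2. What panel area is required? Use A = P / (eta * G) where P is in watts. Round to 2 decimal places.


Convert target power to watts: P = 3.6 * 1000 = 3600.0 W
Compute denominator: eta * G = 0.18 * 879 = 158.22
Required area A = P / (eta * G) = 3600.0 / 158.22
A = 22.75 m^2

22.75


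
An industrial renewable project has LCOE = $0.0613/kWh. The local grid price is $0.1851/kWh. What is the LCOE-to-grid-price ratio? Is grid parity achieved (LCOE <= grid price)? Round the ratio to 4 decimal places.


Compare LCOE to grid price:
  LCOE = $0.0613/kWh, Grid price = $0.1851/kWh
  Ratio = LCOE / grid_price = 0.0613 / 0.1851 = 0.3312
  Grid parity achieved (ratio <= 1)? yes

0.3312


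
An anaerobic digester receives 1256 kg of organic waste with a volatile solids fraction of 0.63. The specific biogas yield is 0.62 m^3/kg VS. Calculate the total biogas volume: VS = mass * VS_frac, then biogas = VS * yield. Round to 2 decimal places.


Compute volatile solids:
  VS = mass * VS_fraction = 1256 * 0.63 = 791.28 kg
Calculate biogas volume:
  Biogas = VS * specific_yield = 791.28 * 0.62
  Biogas = 490.59 m^3

490.59


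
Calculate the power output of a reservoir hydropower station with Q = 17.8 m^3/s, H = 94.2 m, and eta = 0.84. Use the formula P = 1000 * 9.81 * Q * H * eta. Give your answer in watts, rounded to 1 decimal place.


Apply the hydropower formula P = rho * g * Q * H * eta
rho * g = 1000 * 9.81 = 9810.0
P = 9810.0 * 17.8 * 94.2 * 0.84
P = 13817173.1 W

13817173.1


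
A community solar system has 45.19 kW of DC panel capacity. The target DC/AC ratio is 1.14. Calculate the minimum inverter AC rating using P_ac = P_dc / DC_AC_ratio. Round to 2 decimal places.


The inverter AC capacity is determined by the DC/AC ratio.
Given: P_dc = 45.19 kW, DC/AC ratio = 1.14
P_ac = P_dc / ratio = 45.19 / 1.14
P_ac = 39.64 kW

39.64


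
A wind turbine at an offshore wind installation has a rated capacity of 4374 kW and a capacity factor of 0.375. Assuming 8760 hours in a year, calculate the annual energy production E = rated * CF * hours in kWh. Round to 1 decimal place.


Annual energy = rated_kW * capacity_factor * hours_per_year
Given: P_rated = 4374 kW, CF = 0.375, hours = 8760
E = 4374 * 0.375 * 8760
E = 14368590.0 kWh

14368590.0


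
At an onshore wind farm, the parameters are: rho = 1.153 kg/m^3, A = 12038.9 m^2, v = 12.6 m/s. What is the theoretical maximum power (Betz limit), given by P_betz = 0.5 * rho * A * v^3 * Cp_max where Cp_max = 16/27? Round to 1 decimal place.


The Betz coefficient Cp_max = 16/27 = 0.5926
v^3 = 12.6^3 = 2000.376
P_betz = 0.5 * rho * A * v^3 * Cp_max
P_betz = 0.5 * 1.153 * 12038.9 * 2000.376 * 0.5926
P_betz = 8227236.3 W

8227236.3


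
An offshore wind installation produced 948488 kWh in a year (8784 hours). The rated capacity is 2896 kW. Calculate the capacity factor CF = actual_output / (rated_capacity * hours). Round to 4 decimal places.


Capacity factor = actual output / maximum possible output
Maximum possible = rated * hours = 2896 * 8784 = 25438464 kWh
CF = 948488 / 25438464
CF = 0.0373

0.0373


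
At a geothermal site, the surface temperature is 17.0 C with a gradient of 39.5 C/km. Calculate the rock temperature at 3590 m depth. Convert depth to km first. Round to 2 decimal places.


Convert depth to km: 3590 / 1000 = 3.59 km
Temperature increase = gradient * depth_km = 39.5 * 3.59 = 141.81 C
Temperature at depth = T_surface + delta_T = 17.0 + 141.81
T = 158.81 C

158.81


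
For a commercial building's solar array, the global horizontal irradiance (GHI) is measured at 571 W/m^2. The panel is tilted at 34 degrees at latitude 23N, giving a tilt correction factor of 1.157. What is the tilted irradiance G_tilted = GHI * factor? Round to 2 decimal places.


Identify the given values:
  GHI = 571 W/m^2, tilt correction factor = 1.157
Apply the formula G_tilted = GHI * factor:
  G_tilted = 571 * 1.157
  G_tilted = 660.65 W/m^2

660.65


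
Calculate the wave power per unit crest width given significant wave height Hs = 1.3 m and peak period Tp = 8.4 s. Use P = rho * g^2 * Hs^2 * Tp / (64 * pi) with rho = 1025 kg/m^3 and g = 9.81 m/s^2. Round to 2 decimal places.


Apply wave power formula:
  g^2 = 9.81^2 = 96.2361
  Hs^2 = 1.3^2 = 1.69
  Numerator = rho * g^2 * Hs^2 * Tp = 1025 * 96.2361 * 1.69 * 8.4 = 1400321.87
  Denominator = 64 * pi = 201.0619
  P = 1400321.87 / 201.0619 = 6964.63 W/m

6964.63


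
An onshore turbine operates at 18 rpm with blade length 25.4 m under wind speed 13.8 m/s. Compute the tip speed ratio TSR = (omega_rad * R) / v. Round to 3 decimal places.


Convert rotational speed to rad/s:
  omega = 18 * 2 * pi / 60 = 1.885 rad/s
Compute tip speed:
  v_tip = omega * R = 1.885 * 25.4 = 47.878 m/s
Tip speed ratio:
  TSR = v_tip / v_wind = 47.878 / 13.8 = 3.469

3.469


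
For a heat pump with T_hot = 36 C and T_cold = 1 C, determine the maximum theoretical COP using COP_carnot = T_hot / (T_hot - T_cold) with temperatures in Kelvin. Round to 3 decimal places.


Convert to Kelvin:
  T_hot = 36 + 273.15 = 309.15 K
  T_cold = 1 + 273.15 = 274.15 K
Apply Carnot COP formula:
  COP = T_hot_K / (T_hot_K - T_cold_K) = 309.15 / 35.0
  COP = 8.833

8.833


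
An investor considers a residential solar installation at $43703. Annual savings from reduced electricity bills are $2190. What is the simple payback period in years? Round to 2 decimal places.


Simple payback period = initial cost / annual savings
Payback = 43703 / 2190
Payback = 19.96 years

19.96


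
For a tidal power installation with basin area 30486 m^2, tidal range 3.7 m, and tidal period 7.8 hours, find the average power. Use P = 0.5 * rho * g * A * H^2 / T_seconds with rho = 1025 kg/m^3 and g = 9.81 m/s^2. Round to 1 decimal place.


Convert period to seconds: T = 7.8 * 3600 = 28080.0 s
H^2 = 3.7^2 = 13.69
P = 0.5 * rho * g * A * H^2 / T
P = 0.5 * 1025 * 9.81 * 30486 * 13.69 / 28080.0
P = 74725.6 W

74725.6


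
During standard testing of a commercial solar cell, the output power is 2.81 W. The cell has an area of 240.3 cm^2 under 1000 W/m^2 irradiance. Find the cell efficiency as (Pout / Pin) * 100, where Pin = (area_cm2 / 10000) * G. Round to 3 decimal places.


First compute the input power:
  Pin = area_cm2 / 10000 * G = 240.3 / 10000 * 1000 = 24.03 W
Then compute efficiency:
  Efficiency = (Pout / Pin) * 100 = (2.81 / 24.03) * 100
  Efficiency = 11.694%

11.694


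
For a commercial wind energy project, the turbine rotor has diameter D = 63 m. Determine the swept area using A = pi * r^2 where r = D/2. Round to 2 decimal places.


Compute the rotor radius:
  r = D / 2 = 63 / 2 = 31.5 m
Calculate swept area:
  A = pi * r^2 = pi * 31.5^2
  A = 3117.25 m^2

3117.25
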